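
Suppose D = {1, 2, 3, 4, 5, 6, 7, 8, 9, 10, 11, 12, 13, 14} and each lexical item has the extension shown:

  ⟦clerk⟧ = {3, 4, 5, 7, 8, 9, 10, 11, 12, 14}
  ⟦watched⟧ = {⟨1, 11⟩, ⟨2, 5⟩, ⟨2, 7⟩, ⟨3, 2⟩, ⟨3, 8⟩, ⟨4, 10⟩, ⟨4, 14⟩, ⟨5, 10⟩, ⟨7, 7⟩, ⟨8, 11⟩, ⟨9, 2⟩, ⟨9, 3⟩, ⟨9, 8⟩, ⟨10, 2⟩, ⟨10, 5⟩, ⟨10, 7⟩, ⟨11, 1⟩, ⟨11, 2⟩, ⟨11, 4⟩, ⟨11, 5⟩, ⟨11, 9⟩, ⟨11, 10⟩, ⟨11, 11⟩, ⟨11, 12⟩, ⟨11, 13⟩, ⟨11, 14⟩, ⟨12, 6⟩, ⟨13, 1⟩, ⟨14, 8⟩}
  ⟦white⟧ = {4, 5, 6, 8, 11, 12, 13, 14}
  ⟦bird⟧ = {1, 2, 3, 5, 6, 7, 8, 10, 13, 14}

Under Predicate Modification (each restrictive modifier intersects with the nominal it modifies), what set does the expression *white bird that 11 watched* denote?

⟦that 11 watched⟧ = {x : ⟨11, x⟩ ∈ ⟦watched⟧} = {1, 2, 4, 5, 9, 10, 11, 12, 13, 14}
⟦bird⟧ = {1, 2, 3, 5, 6, 7, 8, 10, 13, 14}
… ∩ ⟦that 11 watched⟧ = {1, 2, 3, 5, 6, 7, 8, 10, 13, 14} ∩ {1, 2, 4, 5, 9, 10, 11, 12, 13, 14} = {1, 2, 5, 10, 13, 14}
… ∩ ⟦white⟧ = {1, 2, 5, 10, 13, 14} ∩ {4, 5, 6, 8, 11, 12, 13, 14} = {5, 13, 14}
So ⟦white bird that 11 watched⟧ = {5, 13, 14}.

{5, 13, 14}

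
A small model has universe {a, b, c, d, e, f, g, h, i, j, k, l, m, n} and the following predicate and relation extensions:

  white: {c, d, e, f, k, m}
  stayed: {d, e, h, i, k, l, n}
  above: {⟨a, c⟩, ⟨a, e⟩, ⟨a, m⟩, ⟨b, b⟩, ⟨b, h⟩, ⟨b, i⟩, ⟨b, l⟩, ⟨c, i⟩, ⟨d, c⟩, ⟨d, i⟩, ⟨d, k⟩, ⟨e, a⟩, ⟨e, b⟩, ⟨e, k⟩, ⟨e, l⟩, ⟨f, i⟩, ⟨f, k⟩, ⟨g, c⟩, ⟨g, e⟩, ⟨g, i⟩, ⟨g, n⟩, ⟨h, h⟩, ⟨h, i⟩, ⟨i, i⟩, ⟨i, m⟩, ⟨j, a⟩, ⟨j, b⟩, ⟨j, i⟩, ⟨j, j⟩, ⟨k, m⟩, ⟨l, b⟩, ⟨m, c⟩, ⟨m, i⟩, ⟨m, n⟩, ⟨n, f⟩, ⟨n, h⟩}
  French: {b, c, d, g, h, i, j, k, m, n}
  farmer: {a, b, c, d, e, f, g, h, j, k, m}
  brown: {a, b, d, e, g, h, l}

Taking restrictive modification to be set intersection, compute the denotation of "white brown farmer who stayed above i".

⟦who stayed⟧ = ⟦stayed⟧ = {d, e, h, i, k, l, n}
⟦above i⟧ = {x : ⟨x, i⟩ ∈ ⟦above⟧} = {b, c, d, f, g, h, i, j, m}
⟦farmer⟧ = {a, b, c, d, e, f, g, h, j, k, m}
… ∩ ⟦who stayed⟧ = {a, b, c, d, e, f, g, h, j, k, m} ∩ {d, e, h, i, k, l, n} = {d, e, h, k}
… ∩ ⟦above i⟧ = {d, e, h, k} ∩ {b, c, d, f, g, h, i, j, m} = {d, h}
… ∩ ⟦white⟧ = {d, h} ∩ {c, d, e, f, k, m} = {d}
… ∩ ⟦brown⟧ = {d} ∩ {a, b, d, e, g, h, l} = {d}
So ⟦white brown farmer who stayed above i⟧ = {d}.

{d}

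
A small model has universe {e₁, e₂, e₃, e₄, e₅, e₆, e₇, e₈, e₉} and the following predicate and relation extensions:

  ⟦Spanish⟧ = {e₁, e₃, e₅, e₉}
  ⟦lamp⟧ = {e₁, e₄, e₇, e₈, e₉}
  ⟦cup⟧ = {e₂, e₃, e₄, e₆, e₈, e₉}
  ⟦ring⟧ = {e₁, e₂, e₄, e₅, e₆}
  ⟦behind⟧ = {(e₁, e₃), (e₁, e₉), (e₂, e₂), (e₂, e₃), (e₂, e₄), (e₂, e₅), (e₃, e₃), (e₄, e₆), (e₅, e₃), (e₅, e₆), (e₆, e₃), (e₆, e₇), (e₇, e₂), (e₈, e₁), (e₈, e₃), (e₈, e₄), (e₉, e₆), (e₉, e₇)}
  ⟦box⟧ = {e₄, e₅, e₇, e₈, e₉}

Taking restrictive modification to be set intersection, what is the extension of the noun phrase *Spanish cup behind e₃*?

{e₃}

⟦behind e₃⟧ = {x : ⟨x, e₃⟩ ∈ ⟦behind⟧} = {e₁, e₂, e₃, e₅, e₆, e₈}
⟦cup⟧ = {e₂, e₃, e₄, e₆, e₈, e₉}
… ∩ ⟦behind e₃⟧ = {e₂, e₃, e₄, e₆, e₈, e₉} ∩ {e₁, e₂, e₃, e₅, e₆, e₈} = {e₂, e₃, e₆, e₈}
… ∩ ⟦Spanish⟧ = {e₂, e₃, e₆, e₈} ∩ {e₁, e₃, e₅, e₉} = {e₃}
So ⟦Spanish cup behind e₃⟧ = {e₃}.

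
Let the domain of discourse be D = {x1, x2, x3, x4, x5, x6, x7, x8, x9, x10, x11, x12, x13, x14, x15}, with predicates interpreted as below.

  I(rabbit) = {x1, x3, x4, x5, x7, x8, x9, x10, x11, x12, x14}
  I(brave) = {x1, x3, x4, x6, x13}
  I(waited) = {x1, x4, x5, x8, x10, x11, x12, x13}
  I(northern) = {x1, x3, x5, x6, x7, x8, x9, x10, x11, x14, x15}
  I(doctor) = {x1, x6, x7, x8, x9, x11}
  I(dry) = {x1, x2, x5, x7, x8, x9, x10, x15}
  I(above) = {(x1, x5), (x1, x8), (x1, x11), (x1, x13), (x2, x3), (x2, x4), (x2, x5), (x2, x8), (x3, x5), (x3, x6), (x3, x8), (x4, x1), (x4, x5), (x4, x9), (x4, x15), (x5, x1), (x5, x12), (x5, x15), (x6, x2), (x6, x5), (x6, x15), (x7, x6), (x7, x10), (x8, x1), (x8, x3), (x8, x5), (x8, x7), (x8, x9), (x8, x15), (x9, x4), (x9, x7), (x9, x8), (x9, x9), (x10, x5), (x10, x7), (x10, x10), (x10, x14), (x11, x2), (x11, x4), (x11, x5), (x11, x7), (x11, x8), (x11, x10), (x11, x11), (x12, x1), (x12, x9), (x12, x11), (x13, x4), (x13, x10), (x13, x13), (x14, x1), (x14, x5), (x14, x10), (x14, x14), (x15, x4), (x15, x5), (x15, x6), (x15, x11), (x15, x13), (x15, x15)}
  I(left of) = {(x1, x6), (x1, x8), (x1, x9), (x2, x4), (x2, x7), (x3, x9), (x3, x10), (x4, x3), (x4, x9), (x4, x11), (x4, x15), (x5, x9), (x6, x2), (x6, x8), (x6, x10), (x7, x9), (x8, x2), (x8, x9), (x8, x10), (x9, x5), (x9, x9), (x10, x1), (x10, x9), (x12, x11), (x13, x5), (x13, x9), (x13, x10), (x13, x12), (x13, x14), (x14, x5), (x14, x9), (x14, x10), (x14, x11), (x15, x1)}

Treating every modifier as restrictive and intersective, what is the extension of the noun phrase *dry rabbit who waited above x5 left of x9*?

⟦who waited⟧ = ⟦waited⟧ = {x1, x4, x5, x8, x10, x11, x12, x13}
⟦above x5⟧ = {x : ⟨x, x5⟩ ∈ ⟦above⟧} = {x1, x2, x3, x4, x6, x8, x10, x11, x14, x15}
⟦left of x9⟧ = {x : ⟨x, x9⟩ ∈ ⟦left of⟧} = {x1, x3, x4, x5, x7, x8, x9, x10, x13, x14}
⟦rabbit⟧ = {x1, x3, x4, x5, x7, x8, x9, x10, x11, x12, x14}
… ∩ ⟦who waited⟧ = {x1, x3, x4, x5, x7, x8, x9, x10, x11, x12, x14} ∩ {x1, x4, x5, x8, x10, x11, x12, x13} = {x1, x4, x5, x8, x10, x11, x12}
… ∩ ⟦above x5⟧ = {x1, x4, x5, x8, x10, x11, x12} ∩ {x1, x2, x3, x4, x6, x8, x10, x11, x14, x15} = {x1, x4, x8, x10, x11}
… ∩ ⟦left of x9⟧ = {x1, x4, x8, x10, x11} ∩ {x1, x3, x4, x5, x7, x8, x9, x10, x13, x14} = {x1, x4, x8, x10}
… ∩ ⟦dry⟧ = {x1, x4, x8, x10} ∩ {x1, x2, x5, x7, x8, x9, x10, x15} = {x1, x8, x10}
So ⟦dry rabbit who waited above x5 left of x9⟧ = {x1, x8, x10}.

{x1, x8, x10}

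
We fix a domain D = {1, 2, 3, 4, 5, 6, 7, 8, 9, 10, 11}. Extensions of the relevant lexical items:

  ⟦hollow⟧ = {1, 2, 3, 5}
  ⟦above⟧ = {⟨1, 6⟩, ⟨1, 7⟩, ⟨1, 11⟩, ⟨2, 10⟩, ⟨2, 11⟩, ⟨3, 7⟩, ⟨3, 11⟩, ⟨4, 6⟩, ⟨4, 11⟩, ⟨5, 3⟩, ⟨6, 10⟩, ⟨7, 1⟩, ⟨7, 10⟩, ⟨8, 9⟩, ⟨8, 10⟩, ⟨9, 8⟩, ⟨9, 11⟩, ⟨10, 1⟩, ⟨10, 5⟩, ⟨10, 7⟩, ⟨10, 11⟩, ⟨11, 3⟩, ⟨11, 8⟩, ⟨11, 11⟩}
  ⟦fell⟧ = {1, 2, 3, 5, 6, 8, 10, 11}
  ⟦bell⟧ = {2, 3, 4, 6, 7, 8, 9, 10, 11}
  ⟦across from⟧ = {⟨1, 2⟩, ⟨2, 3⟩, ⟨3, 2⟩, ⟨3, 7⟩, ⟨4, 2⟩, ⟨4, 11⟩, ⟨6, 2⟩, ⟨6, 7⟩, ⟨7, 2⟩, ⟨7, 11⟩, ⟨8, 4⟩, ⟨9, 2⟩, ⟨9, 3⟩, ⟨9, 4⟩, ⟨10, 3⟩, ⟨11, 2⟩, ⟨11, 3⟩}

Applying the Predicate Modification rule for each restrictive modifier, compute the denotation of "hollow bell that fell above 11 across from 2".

{3}

⟦that fell⟧ = ⟦fell⟧ = {1, 2, 3, 5, 6, 8, 10, 11}
⟦above 11⟧ = {x : ⟨x, 11⟩ ∈ ⟦above⟧} = {1, 2, 3, 4, 9, 10, 11}
⟦across from 2⟧ = {x : ⟨x, 2⟩ ∈ ⟦across from⟧} = {1, 3, 4, 6, 7, 9, 11}
⟦bell⟧ = {2, 3, 4, 6, 7, 8, 9, 10, 11}
… ∩ ⟦that fell⟧ = {2, 3, 4, 6, 7, 8, 9, 10, 11} ∩ {1, 2, 3, 5, 6, 8, 10, 11} = {2, 3, 6, 8, 10, 11}
… ∩ ⟦above 11⟧ = {2, 3, 6, 8, 10, 11} ∩ {1, 2, 3, 4, 9, 10, 11} = {2, 3, 10, 11}
… ∩ ⟦across from 2⟧ = {2, 3, 10, 11} ∩ {1, 3, 4, 6, 7, 9, 11} = {3, 11}
… ∩ ⟦hollow⟧ = {3, 11} ∩ {1, 2, 3, 5} = {3}
So ⟦hollow bell that fell above 11 across from 2⟧ = {3}.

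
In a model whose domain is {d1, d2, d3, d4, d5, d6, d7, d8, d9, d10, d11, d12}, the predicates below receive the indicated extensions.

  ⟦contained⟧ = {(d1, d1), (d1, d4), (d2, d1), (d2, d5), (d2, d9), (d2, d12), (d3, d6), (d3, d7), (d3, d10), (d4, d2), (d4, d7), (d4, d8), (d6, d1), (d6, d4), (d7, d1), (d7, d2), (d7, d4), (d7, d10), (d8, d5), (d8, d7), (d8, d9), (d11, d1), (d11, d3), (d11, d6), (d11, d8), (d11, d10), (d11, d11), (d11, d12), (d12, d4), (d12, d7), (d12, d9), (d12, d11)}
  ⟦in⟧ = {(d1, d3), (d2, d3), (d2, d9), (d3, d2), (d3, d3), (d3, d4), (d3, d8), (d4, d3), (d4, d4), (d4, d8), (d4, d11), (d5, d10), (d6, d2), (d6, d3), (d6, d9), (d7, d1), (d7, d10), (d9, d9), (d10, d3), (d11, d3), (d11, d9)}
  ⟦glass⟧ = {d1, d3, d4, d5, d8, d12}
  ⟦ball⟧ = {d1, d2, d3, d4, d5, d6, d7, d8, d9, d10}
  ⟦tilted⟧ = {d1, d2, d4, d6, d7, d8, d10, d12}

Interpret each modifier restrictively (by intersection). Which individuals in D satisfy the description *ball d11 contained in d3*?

{d1, d3, d6, d10}

⟦d11 contained⟧ = {x : ⟨d11, x⟩ ∈ ⟦contained⟧} = {d1, d3, d6, d8, d10, d11, d12}
⟦in d3⟧ = {x : ⟨x, d3⟩ ∈ ⟦in⟧} = {d1, d2, d3, d4, d6, d10, d11}
⟦ball⟧ = {d1, d2, d3, d4, d5, d6, d7, d8, d9, d10}
… ∩ ⟦d11 contained⟧ = {d1, d2, d3, d4, d5, d6, d7, d8, d9, d10} ∩ {d1, d3, d6, d8, d10, d11, d12} = {d1, d3, d6, d8, d10}
… ∩ ⟦in d3⟧ = {d1, d3, d6, d8, d10} ∩ {d1, d2, d3, d4, d6, d10, d11} = {d1, d3, d6, d10}
So ⟦ball d11 contained in d3⟧ = {d1, d3, d6, d10}.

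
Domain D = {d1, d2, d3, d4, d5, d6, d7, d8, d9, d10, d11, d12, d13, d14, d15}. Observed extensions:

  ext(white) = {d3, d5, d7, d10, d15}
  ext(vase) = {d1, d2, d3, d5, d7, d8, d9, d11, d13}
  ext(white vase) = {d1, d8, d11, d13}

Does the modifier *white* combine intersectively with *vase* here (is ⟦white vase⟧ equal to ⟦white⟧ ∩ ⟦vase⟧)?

⟦white⟧ ∩ ⟦vase⟧ = {d3, d5, d7, d10, d15} ∩ {d1, d2, d3, d5, d7, d8, d9, d11, d13} = {d3, d5, d7}
Observed ⟦white vase⟧ = {d1, d8, d11, d13}.
These differ, so the modifier is not intersective in this model.

no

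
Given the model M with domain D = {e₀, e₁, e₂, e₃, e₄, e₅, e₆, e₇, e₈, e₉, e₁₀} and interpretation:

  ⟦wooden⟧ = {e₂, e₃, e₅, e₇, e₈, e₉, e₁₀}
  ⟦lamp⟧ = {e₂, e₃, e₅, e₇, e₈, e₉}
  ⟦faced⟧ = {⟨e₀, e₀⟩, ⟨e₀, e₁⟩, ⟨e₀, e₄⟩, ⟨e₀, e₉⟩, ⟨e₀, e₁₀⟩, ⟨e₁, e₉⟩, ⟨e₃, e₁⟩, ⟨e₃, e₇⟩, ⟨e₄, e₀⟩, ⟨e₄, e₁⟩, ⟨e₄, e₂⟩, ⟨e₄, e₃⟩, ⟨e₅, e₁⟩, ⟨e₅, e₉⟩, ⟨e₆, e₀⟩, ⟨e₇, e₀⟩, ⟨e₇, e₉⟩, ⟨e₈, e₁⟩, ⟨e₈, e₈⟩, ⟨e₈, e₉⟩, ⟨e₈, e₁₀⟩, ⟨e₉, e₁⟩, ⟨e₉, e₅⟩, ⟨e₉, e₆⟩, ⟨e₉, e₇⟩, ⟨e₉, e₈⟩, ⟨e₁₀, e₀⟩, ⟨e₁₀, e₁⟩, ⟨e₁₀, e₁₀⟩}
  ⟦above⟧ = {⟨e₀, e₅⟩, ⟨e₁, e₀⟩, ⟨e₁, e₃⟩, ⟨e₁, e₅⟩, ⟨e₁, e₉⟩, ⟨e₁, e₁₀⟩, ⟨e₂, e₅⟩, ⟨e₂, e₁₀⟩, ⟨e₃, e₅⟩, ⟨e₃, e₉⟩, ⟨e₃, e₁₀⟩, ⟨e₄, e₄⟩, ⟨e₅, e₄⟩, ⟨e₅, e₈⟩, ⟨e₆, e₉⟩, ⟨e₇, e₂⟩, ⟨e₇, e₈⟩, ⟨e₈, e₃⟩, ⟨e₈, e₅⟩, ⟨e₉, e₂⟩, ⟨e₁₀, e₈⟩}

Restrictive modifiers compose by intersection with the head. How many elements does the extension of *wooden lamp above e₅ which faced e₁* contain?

2

⟦above e₅⟧ = {x : ⟨x, e₅⟩ ∈ ⟦above⟧} = {e₀, e₁, e₂, e₃, e₈}
⟦which faced e₁⟧ = {x : ⟨x, e₁⟩ ∈ ⟦faced⟧} = {e₀, e₃, e₄, e₅, e₈, e₉, e₁₀}
⟦lamp⟧ = {e₂, e₃, e₅, e₇, e₈, e₉}
… ∩ ⟦above e₅⟧ = {e₂, e₃, e₅, e₇, e₈, e₉} ∩ {e₀, e₁, e₂, e₃, e₈} = {e₂, e₃, e₈}
… ∩ ⟦which faced e₁⟧ = {e₂, e₃, e₈} ∩ {e₀, e₃, e₄, e₅, e₈, e₉, e₁₀} = {e₃, e₈}
… ∩ ⟦wooden⟧ = {e₃, e₈} ∩ {e₂, e₃, e₅, e₇, e₈, e₉, e₁₀} = {e₃, e₈}
⟦wooden lamp above e₅ which faced e₁⟧ = {e₃, e₈}, so the cardinality is 2.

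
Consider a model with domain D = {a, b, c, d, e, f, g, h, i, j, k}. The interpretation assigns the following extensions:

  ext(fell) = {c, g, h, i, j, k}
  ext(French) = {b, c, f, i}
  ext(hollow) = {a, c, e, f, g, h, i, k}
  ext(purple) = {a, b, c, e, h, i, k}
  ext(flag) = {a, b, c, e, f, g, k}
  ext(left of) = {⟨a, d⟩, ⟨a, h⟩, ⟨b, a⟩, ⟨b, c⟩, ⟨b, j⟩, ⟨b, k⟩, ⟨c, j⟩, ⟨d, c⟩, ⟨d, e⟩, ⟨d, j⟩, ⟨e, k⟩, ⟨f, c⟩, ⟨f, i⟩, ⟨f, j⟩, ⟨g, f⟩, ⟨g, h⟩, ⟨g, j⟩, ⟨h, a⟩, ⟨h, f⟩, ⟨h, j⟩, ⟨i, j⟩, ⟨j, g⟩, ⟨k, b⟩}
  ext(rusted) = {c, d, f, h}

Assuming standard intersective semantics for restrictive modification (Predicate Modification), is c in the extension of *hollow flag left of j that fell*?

yes

⟦left of j⟧ = {x : ⟨x, j⟩ ∈ ⟦left of⟧} = {b, c, d, f, g, h, i}
⟦that fell⟧ = ⟦fell⟧ = {c, g, h, i, j, k}
⟦flag⟧ = {a, b, c, e, f, g, k}
… ∩ ⟦left of j⟧ = {a, b, c, e, f, g, k} ∩ {b, c, d, f, g, h, i} = {b, c, f, g}
… ∩ ⟦that fell⟧ = {b, c, f, g} ∩ {c, g, h, i, j, k} = {c, g}
… ∩ ⟦hollow⟧ = {c, g} ∩ {a, c, e, f, g, h, i, k} = {c, g}
⟦hollow flag left of j that fell⟧ = {c, g}; c ∈ this set.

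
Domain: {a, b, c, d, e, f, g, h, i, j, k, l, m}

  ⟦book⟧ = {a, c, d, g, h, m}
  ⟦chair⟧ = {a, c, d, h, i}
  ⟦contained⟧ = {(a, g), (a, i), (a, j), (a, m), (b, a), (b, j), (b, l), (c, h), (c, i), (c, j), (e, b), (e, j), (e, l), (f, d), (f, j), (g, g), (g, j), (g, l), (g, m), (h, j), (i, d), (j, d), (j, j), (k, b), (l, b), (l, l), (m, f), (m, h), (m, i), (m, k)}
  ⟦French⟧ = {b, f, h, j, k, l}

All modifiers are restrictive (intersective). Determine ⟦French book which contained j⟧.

{h}

⟦which contained j⟧ = {x : ⟨x, j⟩ ∈ ⟦contained⟧} = {a, b, c, e, f, g, h, j}
⟦book⟧ = {a, c, d, g, h, m}
… ∩ ⟦which contained j⟧ = {a, c, d, g, h, m} ∩ {a, b, c, e, f, g, h, j} = {a, c, g, h}
… ∩ ⟦French⟧ = {a, c, g, h} ∩ {b, f, h, j, k, l} = {h}
So ⟦French book which contained j⟧ = {h}.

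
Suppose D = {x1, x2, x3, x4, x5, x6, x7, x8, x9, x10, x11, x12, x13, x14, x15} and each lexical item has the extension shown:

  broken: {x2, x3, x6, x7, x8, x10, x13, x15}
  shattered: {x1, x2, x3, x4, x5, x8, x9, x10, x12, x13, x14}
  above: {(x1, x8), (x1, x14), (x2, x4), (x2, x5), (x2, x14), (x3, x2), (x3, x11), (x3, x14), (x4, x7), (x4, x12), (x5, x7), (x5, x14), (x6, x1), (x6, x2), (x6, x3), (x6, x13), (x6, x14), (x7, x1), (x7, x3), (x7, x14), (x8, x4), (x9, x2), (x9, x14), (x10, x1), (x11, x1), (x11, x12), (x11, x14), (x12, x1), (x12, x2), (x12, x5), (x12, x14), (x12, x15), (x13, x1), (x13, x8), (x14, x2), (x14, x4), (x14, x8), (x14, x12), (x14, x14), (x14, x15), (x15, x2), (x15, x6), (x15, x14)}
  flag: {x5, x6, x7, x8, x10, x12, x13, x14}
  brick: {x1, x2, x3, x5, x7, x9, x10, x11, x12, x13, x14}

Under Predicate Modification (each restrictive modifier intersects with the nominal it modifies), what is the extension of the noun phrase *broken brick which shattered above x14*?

{x2, x3}

⟦which shattered⟧ = ⟦shattered⟧ = {x1, x2, x3, x4, x5, x8, x9, x10, x12, x13, x14}
⟦above x14⟧ = {x : ⟨x, x14⟩ ∈ ⟦above⟧} = {x1, x2, x3, x5, x6, x7, x9, x11, x12, x14, x15}
⟦brick⟧ = {x1, x2, x3, x5, x7, x9, x10, x11, x12, x13, x14}
… ∩ ⟦which shattered⟧ = {x1, x2, x3, x5, x7, x9, x10, x11, x12, x13, x14} ∩ {x1, x2, x3, x4, x5, x8, x9, x10, x12, x13, x14} = {x1, x2, x3, x5, x9, x10, x12, x13, x14}
… ∩ ⟦above x14⟧ = {x1, x2, x3, x5, x9, x10, x12, x13, x14} ∩ {x1, x2, x3, x5, x6, x7, x9, x11, x12, x14, x15} = {x1, x2, x3, x5, x9, x12, x14}
… ∩ ⟦broken⟧ = {x1, x2, x3, x5, x9, x12, x14} ∩ {x2, x3, x6, x7, x8, x10, x13, x15} = {x2, x3}
So ⟦broken brick which shattered above x14⟧ = {x2, x3}.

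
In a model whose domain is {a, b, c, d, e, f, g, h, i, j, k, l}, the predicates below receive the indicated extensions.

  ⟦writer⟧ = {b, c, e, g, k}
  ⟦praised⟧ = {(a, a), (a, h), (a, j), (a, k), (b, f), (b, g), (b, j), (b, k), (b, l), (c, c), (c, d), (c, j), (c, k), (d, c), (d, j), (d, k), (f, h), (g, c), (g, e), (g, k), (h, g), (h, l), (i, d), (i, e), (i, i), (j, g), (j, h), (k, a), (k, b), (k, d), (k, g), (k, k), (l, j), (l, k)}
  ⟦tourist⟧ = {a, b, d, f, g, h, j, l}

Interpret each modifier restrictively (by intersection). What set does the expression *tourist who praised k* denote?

{a, b, d, g, l}

⟦who praised k⟧ = {x : ⟨x, k⟩ ∈ ⟦praised⟧} = {a, b, c, d, g, k, l}
⟦tourist⟧ = {a, b, d, f, g, h, j, l}
… ∩ ⟦who praised k⟧ = {a, b, d, f, g, h, j, l} ∩ {a, b, c, d, g, k, l} = {a, b, d, g, l}
So ⟦tourist who praised k⟧ = {a, b, d, g, l}.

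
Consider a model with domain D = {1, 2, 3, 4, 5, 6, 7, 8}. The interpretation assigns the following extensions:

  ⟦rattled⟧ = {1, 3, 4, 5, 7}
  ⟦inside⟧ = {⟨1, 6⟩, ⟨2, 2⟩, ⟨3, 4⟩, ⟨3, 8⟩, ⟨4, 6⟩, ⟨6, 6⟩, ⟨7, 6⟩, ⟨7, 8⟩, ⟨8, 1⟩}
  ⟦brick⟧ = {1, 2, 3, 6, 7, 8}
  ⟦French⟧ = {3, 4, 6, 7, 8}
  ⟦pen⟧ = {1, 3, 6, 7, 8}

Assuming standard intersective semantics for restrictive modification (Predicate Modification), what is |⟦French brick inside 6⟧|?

2

⟦inside 6⟧ = {x : ⟨x, 6⟩ ∈ ⟦inside⟧} = {1, 4, 6, 7}
⟦brick⟧ = {1, 2, 3, 6, 7, 8}
… ∩ ⟦inside 6⟧ = {1, 2, 3, 6, 7, 8} ∩ {1, 4, 6, 7} = {1, 6, 7}
… ∩ ⟦French⟧ = {1, 6, 7} ∩ {3, 4, 6, 7, 8} = {6, 7}
⟦French brick inside 6⟧ = {6, 7}, so the cardinality is 2.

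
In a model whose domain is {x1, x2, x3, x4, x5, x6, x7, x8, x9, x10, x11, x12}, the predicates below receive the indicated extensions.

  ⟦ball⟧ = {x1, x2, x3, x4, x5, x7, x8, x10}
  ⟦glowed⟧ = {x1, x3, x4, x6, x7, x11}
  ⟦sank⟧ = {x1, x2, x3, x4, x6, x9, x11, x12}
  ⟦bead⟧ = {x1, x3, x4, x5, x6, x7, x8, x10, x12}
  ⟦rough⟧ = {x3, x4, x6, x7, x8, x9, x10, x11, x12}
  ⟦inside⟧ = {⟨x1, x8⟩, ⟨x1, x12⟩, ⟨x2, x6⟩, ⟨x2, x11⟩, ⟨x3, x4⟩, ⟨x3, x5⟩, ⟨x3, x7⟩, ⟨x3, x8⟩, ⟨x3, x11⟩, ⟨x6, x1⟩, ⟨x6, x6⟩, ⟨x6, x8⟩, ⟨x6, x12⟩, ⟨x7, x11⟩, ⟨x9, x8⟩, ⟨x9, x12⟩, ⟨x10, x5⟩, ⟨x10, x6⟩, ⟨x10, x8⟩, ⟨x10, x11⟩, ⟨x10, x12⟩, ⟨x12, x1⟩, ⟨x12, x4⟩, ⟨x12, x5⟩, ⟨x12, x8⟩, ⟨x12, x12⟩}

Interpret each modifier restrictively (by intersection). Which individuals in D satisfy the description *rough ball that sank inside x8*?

⟦that sank⟧ = ⟦sank⟧ = {x1, x2, x3, x4, x6, x9, x11, x12}
⟦inside x8⟧ = {x : ⟨x, x8⟩ ∈ ⟦inside⟧} = {x1, x3, x6, x9, x10, x12}
⟦ball⟧ = {x1, x2, x3, x4, x5, x7, x8, x10}
… ∩ ⟦that sank⟧ = {x1, x2, x3, x4, x5, x7, x8, x10} ∩ {x1, x2, x3, x4, x6, x9, x11, x12} = {x1, x2, x3, x4}
… ∩ ⟦inside x8⟧ = {x1, x2, x3, x4} ∩ {x1, x3, x6, x9, x10, x12} = {x1, x3}
… ∩ ⟦rough⟧ = {x1, x3} ∩ {x3, x4, x6, x7, x8, x9, x10, x11, x12} = {x3}
So ⟦rough ball that sank inside x8⟧ = {x3}.

{x3}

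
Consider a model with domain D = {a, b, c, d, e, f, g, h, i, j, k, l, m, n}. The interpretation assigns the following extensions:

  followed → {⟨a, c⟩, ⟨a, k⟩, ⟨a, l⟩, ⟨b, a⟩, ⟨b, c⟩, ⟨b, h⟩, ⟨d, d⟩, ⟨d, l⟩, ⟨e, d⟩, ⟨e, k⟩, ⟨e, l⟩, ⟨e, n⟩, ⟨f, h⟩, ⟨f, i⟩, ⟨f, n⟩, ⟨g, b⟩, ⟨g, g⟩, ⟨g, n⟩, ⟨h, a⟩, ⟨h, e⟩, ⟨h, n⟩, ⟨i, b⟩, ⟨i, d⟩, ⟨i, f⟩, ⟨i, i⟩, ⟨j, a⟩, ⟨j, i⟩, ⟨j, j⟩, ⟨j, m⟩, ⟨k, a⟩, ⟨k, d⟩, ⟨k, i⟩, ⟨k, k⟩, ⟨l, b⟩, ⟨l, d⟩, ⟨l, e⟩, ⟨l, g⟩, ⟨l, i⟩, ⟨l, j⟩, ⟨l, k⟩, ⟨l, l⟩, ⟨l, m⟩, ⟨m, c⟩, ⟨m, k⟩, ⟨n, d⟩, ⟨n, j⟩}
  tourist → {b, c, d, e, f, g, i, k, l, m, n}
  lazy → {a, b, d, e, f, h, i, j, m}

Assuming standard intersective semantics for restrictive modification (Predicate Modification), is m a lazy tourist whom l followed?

⟦whom l followed⟧ = {x : ⟨l, x⟩ ∈ ⟦followed⟧} = {b, d, e, g, i, j, k, l, m}
⟦tourist⟧ = {b, c, d, e, f, g, i, k, l, m, n}
… ∩ ⟦whom l followed⟧ = {b, c, d, e, f, g, i, k, l, m, n} ∩ {b, d, e, g, i, j, k, l, m} = {b, d, e, g, i, k, l, m}
… ∩ ⟦lazy⟧ = {b, d, e, g, i, k, l, m} ∩ {a, b, d, e, f, h, i, j, m} = {b, d, e, i, m}
⟦lazy tourist whom l followed⟧ = {b, d, e, i, m}; m ∈ this set.

yes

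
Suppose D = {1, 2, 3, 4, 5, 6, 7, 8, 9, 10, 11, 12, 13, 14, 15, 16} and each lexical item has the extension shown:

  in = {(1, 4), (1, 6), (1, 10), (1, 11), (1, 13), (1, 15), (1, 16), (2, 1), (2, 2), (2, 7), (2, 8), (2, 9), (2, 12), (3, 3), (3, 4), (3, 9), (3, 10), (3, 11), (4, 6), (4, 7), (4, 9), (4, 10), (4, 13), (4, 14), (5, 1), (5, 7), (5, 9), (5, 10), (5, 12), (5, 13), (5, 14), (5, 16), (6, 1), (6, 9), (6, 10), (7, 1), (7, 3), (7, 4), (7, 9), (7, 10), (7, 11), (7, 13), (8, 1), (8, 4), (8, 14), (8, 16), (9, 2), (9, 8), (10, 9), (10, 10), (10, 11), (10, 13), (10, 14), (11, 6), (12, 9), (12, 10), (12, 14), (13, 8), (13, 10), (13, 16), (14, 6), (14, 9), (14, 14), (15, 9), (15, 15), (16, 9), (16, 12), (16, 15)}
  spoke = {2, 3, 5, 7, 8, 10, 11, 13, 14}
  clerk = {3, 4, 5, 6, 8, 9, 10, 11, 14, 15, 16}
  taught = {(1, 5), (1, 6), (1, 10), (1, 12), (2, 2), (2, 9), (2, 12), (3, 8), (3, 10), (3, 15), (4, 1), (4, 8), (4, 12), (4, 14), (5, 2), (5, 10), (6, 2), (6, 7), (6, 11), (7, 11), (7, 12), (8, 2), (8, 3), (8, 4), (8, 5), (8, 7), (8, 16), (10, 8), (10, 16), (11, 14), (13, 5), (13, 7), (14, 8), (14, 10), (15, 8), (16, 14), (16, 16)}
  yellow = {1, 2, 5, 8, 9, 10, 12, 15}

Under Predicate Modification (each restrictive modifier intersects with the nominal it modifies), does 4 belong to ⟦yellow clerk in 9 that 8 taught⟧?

⟦in 9⟧ = {x : ⟨x, 9⟩ ∈ ⟦in⟧} = {2, 3, 4, 5, 6, 7, 10, 12, 14, 15, 16}
⟦that 8 taught⟧ = {x : ⟨8, x⟩ ∈ ⟦taught⟧} = {2, 3, 4, 5, 7, 16}
⟦clerk⟧ = {3, 4, 5, 6, 8, 9, 10, 11, 14, 15, 16}
… ∩ ⟦in 9⟧ = {3, 4, 5, 6, 8, 9, 10, 11, 14, 15, 16} ∩ {2, 3, 4, 5, 6, 7, 10, 12, 14, 15, 16} = {3, 4, 5, 6, 10, 14, 15, 16}
… ∩ ⟦that 8 taught⟧ = {3, 4, 5, 6, 10, 14, 15, 16} ∩ {2, 3, 4, 5, 7, 16} = {3, 4, 5, 16}
… ∩ ⟦yellow⟧ = {3, 4, 5, 16} ∩ {1, 2, 5, 8, 9, 10, 12, 15} = {5}
⟦yellow clerk in 9 that 8 taught⟧ = {5}; 4 ∉ this set.

no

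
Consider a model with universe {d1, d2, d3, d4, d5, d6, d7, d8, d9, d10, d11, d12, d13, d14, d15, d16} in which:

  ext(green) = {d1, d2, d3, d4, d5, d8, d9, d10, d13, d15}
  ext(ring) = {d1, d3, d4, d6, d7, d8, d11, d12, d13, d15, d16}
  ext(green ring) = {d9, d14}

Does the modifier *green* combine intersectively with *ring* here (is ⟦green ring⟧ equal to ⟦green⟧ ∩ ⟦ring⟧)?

⟦green⟧ ∩ ⟦ring⟧ = {d1, d2, d3, d4, d5, d8, d9, d10, d13, d15} ∩ {d1, d3, d4, d6, d7, d8, d11, d12, d13, d15, d16} = {d1, d3, d4, d8, d13, d15}
Observed ⟦green ring⟧ = {d9, d14}.
These differ, so the modifier is not intersective in this model.

no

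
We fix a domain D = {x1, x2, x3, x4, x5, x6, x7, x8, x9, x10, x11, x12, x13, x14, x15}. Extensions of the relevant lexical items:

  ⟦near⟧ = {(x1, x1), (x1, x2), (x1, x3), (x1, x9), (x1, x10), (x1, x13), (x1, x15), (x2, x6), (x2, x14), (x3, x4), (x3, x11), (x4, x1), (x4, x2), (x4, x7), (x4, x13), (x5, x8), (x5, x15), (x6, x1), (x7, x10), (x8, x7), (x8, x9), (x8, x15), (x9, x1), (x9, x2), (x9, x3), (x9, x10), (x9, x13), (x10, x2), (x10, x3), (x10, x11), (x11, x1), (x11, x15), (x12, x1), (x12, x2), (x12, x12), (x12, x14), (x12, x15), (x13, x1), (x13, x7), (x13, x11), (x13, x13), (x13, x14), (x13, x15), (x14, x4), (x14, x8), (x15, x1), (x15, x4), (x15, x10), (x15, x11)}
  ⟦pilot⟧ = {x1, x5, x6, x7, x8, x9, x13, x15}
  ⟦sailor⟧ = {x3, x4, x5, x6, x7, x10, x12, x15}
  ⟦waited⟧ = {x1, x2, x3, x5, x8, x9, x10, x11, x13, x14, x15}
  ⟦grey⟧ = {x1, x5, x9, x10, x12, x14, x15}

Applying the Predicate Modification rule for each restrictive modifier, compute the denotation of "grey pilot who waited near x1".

{x1, x9, x15}

⟦who waited⟧ = ⟦waited⟧ = {x1, x2, x3, x5, x8, x9, x10, x11, x13, x14, x15}
⟦near x1⟧ = {x : ⟨x, x1⟩ ∈ ⟦near⟧} = {x1, x4, x6, x9, x11, x12, x13, x15}
⟦pilot⟧ = {x1, x5, x6, x7, x8, x9, x13, x15}
… ∩ ⟦who waited⟧ = {x1, x5, x6, x7, x8, x9, x13, x15} ∩ {x1, x2, x3, x5, x8, x9, x10, x11, x13, x14, x15} = {x1, x5, x8, x9, x13, x15}
… ∩ ⟦near x1⟧ = {x1, x5, x8, x9, x13, x15} ∩ {x1, x4, x6, x9, x11, x12, x13, x15} = {x1, x9, x13, x15}
… ∩ ⟦grey⟧ = {x1, x9, x13, x15} ∩ {x1, x5, x9, x10, x12, x14, x15} = {x1, x9, x15}
So ⟦grey pilot who waited near x1⟧ = {x1, x9, x15}.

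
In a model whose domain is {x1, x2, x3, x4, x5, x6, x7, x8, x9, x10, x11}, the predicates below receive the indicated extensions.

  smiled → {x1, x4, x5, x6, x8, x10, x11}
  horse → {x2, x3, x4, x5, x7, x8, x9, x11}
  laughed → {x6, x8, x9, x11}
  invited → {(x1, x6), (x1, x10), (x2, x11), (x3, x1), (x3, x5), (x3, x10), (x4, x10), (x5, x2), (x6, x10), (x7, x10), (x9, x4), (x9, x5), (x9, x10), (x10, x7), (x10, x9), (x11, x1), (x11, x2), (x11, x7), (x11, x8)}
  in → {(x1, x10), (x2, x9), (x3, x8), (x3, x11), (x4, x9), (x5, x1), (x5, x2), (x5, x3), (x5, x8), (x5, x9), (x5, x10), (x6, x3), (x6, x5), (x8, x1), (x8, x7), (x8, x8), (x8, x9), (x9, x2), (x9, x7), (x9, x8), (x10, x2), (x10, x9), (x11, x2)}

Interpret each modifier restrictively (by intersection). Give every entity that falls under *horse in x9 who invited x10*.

⟦in x9⟧ = {x : ⟨x, x9⟩ ∈ ⟦in⟧} = {x2, x4, x5, x8, x10}
⟦who invited x10⟧ = {x : ⟨x, x10⟩ ∈ ⟦invited⟧} = {x1, x3, x4, x6, x7, x9}
⟦horse⟧ = {x2, x3, x4, x5, x7, x8, x9, x11}
… ∩ ⟦in x9⟧ = {x2, x3, x4, x5, x7, x8, x9, x11} ∩ {x2, x4, x5, x8, x10} = {x2, x4, x5, x8}
… ∩ ⟦who invited x10⟧ = {x2, x4, x5, x8} ∩ {x1, x3, x4, x6, x7, x9} = {x4}
So ⟦horse in x9 who invited x10⟧ = {x4}.

{x4}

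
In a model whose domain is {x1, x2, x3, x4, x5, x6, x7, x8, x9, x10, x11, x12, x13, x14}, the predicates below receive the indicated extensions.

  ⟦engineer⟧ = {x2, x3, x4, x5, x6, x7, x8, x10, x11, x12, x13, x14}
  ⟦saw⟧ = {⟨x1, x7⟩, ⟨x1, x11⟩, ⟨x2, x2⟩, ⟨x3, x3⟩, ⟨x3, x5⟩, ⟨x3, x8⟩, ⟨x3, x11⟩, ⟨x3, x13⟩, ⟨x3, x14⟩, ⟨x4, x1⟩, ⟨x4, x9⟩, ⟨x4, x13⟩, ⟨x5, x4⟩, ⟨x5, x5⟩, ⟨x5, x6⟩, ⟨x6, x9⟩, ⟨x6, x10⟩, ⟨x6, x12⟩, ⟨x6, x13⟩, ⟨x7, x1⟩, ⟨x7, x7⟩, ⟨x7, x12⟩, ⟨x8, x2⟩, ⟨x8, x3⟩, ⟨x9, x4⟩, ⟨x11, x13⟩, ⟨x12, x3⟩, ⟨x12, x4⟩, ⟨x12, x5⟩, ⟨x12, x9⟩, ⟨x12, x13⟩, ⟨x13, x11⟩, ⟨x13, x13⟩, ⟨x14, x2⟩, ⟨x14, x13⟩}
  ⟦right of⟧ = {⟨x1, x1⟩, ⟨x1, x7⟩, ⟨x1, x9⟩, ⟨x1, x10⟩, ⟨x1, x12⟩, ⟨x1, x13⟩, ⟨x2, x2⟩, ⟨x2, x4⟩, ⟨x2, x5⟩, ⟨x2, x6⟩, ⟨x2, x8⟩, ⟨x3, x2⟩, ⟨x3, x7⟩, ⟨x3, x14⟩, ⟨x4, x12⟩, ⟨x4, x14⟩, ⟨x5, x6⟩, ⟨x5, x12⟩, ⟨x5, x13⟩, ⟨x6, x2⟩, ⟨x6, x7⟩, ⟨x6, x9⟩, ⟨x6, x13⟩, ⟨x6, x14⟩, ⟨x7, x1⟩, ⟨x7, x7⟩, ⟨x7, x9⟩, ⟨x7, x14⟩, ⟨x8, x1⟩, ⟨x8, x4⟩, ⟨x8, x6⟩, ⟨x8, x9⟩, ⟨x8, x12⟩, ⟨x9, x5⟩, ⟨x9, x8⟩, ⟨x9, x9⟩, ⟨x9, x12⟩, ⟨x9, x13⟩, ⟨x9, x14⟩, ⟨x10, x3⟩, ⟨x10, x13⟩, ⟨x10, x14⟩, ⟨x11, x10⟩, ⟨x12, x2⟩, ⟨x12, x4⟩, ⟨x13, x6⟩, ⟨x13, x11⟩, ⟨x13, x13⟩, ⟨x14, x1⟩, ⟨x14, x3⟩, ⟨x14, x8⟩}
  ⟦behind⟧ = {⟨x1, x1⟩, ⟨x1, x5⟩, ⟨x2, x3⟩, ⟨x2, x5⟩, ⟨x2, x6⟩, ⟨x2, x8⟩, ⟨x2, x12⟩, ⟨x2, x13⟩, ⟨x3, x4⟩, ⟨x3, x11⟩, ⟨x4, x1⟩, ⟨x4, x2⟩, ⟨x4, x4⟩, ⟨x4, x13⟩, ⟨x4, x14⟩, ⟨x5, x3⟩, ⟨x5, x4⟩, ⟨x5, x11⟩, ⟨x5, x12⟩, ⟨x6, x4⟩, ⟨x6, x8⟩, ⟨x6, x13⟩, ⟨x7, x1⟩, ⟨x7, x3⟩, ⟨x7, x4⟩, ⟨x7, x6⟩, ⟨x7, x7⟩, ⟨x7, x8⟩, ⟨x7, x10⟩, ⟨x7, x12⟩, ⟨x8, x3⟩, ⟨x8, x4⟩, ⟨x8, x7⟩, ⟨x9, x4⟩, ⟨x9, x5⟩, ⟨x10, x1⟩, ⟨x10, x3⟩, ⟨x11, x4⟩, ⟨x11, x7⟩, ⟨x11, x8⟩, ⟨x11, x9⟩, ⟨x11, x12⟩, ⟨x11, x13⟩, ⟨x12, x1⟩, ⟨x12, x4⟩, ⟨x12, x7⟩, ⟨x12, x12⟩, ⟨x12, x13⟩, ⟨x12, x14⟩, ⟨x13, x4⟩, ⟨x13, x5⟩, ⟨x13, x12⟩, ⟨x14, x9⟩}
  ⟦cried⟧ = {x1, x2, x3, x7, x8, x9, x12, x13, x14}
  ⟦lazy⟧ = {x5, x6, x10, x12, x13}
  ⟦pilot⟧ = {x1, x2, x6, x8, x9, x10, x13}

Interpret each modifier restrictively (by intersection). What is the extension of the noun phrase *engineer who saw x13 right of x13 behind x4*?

⟦who saw x13⟧ = {x : ⟨x, x13⟩ ∈ ⟦saw⟧} = {x3, x4, x6, x11, x12, x13, x14}
⟦right of x13⟧ = {x : ⟨x, x13⟩ ∈ ⟦right of⟧} = {x1, x5, x6, x9, x10, x13}
⟦behind x4⟧ = {x : ⟨x, x4⟩ ∈ ⟦behind⟧} = {x3, x4, x5, x6, x7, x8, x9, x11, x12, x13}
⟦engineer⟧ = {x2, x3, x4, x5, x6, x7, x8, x10, x11, x12, x13, x14}
… ∩ ⟦who saw x13⟧ = {x2, x3, x4, x5, x6, x7, x8, x10, x11, x12, x13, x14} ∩ {x3, x4, x6, x11, x12, x13, x14} = {x3, x4, x6, x11, x12, x13, x14}
… ∩ ⟦right of x13⟧ = {x3, x4, x6, x11, x12, x13, x14} ∩ {x1, x5, x6, x9, x10, x13} = {x6, x13}
… ∩ ⟦behind x4⟧ = {x6, x13} ∩ {x3, x4, x5, x6, x7, x8, x9, x11, x12, x13} = {x6, x13}
So ⟦engineer who saw x13 right of x13 behind x4⟧ = {x6, x13}.

{x6, x13}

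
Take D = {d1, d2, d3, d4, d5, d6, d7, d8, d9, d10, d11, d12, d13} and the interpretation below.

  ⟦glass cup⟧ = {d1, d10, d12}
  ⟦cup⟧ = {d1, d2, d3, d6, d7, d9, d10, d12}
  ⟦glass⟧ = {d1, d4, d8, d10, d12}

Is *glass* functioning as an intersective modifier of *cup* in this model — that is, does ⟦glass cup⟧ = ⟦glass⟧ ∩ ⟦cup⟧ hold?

⟦glass⟧ ∩ ⟦cup⟧ = {d1, d4, d8, d10, d12} ∩ {d1, d2, d3, d6, d7, d9, d10, d12} = {d1, d10, d12}
Observed ⟦glass cup⟧ = {d1, d10, d12}.
These coincide, so the modifier is intersective here.

yes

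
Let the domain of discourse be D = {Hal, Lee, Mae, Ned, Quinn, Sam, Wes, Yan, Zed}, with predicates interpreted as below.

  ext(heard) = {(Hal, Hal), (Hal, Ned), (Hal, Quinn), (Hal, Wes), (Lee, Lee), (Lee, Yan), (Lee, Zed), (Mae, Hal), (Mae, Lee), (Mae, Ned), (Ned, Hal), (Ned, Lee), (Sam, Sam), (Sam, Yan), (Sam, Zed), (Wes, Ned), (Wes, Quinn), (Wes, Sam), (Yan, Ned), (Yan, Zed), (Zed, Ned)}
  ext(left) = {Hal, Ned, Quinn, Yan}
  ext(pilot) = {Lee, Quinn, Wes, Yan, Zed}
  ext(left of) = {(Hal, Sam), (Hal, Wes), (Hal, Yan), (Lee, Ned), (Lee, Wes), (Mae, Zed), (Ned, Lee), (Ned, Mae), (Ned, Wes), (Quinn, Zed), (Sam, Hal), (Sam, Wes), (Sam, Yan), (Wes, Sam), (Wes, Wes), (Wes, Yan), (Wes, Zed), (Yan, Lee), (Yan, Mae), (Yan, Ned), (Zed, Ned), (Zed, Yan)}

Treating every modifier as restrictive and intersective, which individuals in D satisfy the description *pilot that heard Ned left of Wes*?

⟦that heard Ned⟧ = {x : ⟨x, Ned⟩ ∈ ⟦heard⟧} = {Hal, Mae, Wes, Yan, Zed}
⟦left of Wes⟧ = {x : ⟨x, Wes⟩ ∈ ⟦left of⟧} = {Hal, Lee, Ned, Sam, Wes}
⟦pilot⟧ = {Lee, Quinn, Wes, Yan, Zed}
… ∩ ⟦that heard Ned⟧ = {Lee, Quinn, Wes, Yan, Zed} ∩ {Hal, Mae, Wes, Yan, Zed} = {Wes, Yan, Zed}
… ∩ ⟦left of Wes⟧ = {Wes, Yan, Zed} ∩ {Hal, Lee, Ned, Sam, Wes} = {Wes}
So ⟦pilot that heard Ned left of Wes⟧ = {Wes}.

{Wes}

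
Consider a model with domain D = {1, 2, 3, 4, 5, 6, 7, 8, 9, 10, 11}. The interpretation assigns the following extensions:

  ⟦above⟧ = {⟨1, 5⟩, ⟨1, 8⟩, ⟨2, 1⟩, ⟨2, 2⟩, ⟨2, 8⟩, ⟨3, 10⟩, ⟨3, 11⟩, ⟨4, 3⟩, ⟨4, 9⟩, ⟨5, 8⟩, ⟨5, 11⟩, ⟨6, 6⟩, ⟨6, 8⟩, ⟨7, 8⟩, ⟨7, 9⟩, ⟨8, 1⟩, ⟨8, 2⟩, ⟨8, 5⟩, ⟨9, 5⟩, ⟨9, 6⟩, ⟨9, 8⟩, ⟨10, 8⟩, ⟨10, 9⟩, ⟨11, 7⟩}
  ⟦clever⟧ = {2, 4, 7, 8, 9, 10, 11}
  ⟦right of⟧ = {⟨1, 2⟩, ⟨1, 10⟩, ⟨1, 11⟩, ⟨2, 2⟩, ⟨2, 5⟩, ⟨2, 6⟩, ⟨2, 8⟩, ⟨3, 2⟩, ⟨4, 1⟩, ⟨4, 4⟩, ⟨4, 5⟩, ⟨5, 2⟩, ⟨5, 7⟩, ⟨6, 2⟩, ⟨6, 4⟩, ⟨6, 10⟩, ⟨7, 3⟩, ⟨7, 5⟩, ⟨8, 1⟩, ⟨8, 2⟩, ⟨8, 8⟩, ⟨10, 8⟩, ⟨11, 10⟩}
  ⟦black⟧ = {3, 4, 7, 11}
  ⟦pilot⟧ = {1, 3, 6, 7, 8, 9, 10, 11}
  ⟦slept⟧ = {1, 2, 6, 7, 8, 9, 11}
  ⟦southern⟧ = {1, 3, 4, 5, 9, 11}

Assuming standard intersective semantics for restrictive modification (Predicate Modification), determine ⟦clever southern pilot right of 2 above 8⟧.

⟦right of 2⟧ = {x : ⟨x, 2⟩ ∈ ⟦right of⟧} = {1, 2, 3, 5, 6, 8}
⟦above 8⟧ = {x : ⟨x, 8⟩ ∈ ⟦above⟧} = {1, 2, 5, 6, 7, 9, 10}
⟦pilot⟧ = {1, 3, 6, 7, 8, 9, 10, 11}
… ∩ ⟦right of 2⟧ = {1, 3, 6, 7, 8, 9, 10, 11} ∩ {1, 2, 3, 5, 6, 8} = {1, 3, 6, 8}
… ∩ ⟦above 8⟧ = {1, 3, 6, 8} ∩ {1, 2, 5, 6, 7, 9, 10} = {1, 6}
… ∩ ⟦clever⟧ = {1, 6} ∩ {2, 4, 7, 8, 9, 10, 11} = ∅
… ∩ ⟦southern⟧ = ∅ ∩ {1, 3, 4, 5, 9, 11} = ∅
So ⟦clever southern pilot right of 2 above 8⟧ = ∅.

∅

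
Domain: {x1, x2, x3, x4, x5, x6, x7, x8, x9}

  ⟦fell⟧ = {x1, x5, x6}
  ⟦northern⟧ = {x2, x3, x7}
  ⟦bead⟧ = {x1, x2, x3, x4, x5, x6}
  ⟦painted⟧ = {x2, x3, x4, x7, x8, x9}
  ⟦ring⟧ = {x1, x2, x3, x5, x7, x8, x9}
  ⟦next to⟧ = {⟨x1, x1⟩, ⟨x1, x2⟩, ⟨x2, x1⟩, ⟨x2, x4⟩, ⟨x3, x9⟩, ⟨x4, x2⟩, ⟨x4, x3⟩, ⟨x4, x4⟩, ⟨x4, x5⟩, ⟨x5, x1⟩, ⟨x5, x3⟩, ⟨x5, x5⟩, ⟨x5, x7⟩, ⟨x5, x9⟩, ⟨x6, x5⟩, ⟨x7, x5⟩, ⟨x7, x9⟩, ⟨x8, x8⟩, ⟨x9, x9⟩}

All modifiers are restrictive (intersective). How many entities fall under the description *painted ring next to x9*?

⟦next to x9⟧ = {x : ⟨x, x9⟩ ∈ ⟦next to⟧} = {x3, x5, x7, x9}
⟦ring⟧ = {x1, x2, x3, x5, x7, x8, x9}
… ∩ ⟦next to x9⟧ = {x1, x2, x3, x5, x7, x8, x9} ∩ {x3, x5, x7, x9} = {x3, x5, x7, x9}
… ∩ ⟦painted⟧ = {x3, x5, x7, x9} ∩ {x2, x3, x4, x7, x8, x9} = {x3, x7, x9}
⟦painted ring next to x9⟧ = {x3, x7, x9}, so the cardinality is 3.

3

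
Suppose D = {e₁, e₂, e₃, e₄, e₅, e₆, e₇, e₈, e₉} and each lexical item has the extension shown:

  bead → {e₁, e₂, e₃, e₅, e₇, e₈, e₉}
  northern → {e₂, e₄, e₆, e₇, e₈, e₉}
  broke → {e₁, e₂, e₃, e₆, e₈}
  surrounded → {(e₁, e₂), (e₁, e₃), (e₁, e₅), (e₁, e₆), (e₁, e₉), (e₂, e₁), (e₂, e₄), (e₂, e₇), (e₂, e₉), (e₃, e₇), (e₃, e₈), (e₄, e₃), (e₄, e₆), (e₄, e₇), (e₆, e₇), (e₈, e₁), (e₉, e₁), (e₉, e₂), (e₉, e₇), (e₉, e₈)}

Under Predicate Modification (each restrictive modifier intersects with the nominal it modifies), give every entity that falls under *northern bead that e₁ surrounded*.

{e₂, e₉}

⟦that e₁ surrounded⟧ = {x : ⟨e₁, x⟩ ∈ ⟦surrounded⟧} = {e₂, e₃, e₅, e₆, e₉}
⟦bead⟧ = {e₁, e₂, e₃, e₅, e₇, e₈, e₉}
… ∩ ⟦that e₁ surrounded⟧ = {e₁, e₂, e₃, e₅, e₇, e₈, e₉} ∩ {e₂, e₃, e₅, e₆, e₉} = {e₂, e₃, e₅, e₉}
… ∩ ⟦northern⟧ = {e₂, e₃, e₅, e₉} ∩ {e₂, e₄, e₆, e₇, e₈, e₉} = {e₂, e₉}
So ⟦northern bead that e₁ surrounded⟧ = {e₂, e₉}.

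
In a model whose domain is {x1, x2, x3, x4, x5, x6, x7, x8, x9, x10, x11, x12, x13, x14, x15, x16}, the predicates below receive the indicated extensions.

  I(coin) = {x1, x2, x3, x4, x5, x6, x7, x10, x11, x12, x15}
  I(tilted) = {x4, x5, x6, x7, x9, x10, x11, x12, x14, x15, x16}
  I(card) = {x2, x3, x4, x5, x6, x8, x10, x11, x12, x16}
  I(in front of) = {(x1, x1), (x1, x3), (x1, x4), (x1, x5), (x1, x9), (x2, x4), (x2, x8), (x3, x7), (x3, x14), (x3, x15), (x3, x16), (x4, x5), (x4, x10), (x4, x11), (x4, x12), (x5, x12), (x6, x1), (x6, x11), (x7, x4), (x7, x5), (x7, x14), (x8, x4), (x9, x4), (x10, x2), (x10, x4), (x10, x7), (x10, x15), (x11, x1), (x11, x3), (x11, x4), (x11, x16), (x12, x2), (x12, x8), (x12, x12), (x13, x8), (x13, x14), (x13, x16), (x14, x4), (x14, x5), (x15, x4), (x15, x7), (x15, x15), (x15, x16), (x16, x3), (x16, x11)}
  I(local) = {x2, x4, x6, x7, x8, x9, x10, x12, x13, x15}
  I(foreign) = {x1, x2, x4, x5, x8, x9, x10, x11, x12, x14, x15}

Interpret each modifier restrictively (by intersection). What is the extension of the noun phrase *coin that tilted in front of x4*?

⟦that tilted⟧ = ⟦tilted⟧ = {x4, x5, x6, x7, x9, x10, x11, x12, x14, x15, x16}
⟦in front of x4⟧ = {x : ⟨x, x4⟩ ∈ ⟦in front of⟧} = {x1, x2, x7, x8, x9, x10, x11, x14, x15}
⟦coin⟧ = {x1, x2, x3, x4, x5, x6, x7, x10, x11, x12, x15}
… ∩ ⟦that tilted⟧ = {x1, x2, x3, x4, x5, x6, x7, x10, x11, x12, x15} ∩ {x4, x5, x6, x7, x9, x10, x11, x12, x14, x15, x16} = {x4, x5, x6, x7, x10, x11, x12, x15}
… ∩ ⟦in front of x4⟧ = {x4, x5, x6, x7, x10, x11, x12, x15} ∩ {x1, x2, x7, x8, x9, x10, x11, x14, x15} = {x7, x10, x11, x15}
So ⟦coin that tilted in front of x4⟧ = {x7, x10, x11, x15}.

{x7, x10, x11, x15}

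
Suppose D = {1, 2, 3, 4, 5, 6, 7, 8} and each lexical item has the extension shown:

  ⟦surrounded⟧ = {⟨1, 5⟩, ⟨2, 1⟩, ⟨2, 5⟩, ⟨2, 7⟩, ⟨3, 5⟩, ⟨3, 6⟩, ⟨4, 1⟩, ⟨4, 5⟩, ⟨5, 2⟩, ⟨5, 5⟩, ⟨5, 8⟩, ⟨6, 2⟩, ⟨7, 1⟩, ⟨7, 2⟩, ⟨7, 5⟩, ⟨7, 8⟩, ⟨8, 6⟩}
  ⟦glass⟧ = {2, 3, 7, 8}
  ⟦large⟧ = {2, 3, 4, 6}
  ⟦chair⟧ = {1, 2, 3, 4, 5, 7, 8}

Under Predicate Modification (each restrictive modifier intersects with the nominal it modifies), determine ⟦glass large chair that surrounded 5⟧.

{2, 3}

⟦that surrounded 5⟧ = {x : ⟨x, 5⟩ ∈ ⟦surrounded⟧} = {1, 2, 3, 4, 5, 7}
⟦chair⟧ = {1, 2, 3, 4, 5, 7, 8}
… ∩ ⟦that surrounded 5⟧ = {1, 2, 3, 4, 5, 7, 8} ∩ {1, 2, 3, 4, 5, 7} = {1, 2, 3, 4, 5, 7}
… ∩ ⟦glass⟧ = {1, 2, 3, 4, 5, 7} ∩ {2, 3, 7, 8} = {2, 3, 7}
… ∩ ⟦large⟧ = {2, 3, 7} ∩ {2, 3, 4, 6} = {2, 3}
So ⟦glass large chair that surrounded 5⟧ = {2, 3}.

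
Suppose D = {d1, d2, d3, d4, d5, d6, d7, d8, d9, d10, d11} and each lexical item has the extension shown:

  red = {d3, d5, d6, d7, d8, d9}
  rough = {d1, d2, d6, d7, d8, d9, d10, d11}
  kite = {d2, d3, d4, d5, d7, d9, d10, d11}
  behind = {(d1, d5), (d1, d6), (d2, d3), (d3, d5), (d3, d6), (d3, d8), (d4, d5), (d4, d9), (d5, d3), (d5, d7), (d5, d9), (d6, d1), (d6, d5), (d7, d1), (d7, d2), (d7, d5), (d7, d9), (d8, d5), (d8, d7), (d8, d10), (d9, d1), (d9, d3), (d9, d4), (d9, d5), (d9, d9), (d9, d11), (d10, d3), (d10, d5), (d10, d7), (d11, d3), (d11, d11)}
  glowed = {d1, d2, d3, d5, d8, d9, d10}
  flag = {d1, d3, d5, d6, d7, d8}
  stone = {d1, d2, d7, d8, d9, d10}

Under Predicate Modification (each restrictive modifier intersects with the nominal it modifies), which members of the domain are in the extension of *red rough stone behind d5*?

{d7, d8, d9}

⟦behind d5⟧ = {x : ⟨x, d5⟩ ∈ ⟦behind⟧} = {d1, d3, d4, d6, d7, d8, d9, d10}
⟦stone⟧ = {d1, d2, d7, d8, d9, d10}
… ∩ ⟦behind d5⟧ = {d1, d2, d7, d8, d9, d10} ∩ {d1, d3, d4, d6, d7, d8, d9, d10} = {d1, d7, d8, d9, d10}
… ∩ ⟦red⟧ = {d1, d7, d8, d9, d10} ∩ {d3, d5, d6, d7, d8, d9} = {d7, d8, d9}
… ∩ ⟦rough⟧ = {d7, d8, d9} ∩ {d1, d2, d6, d7, d8, d9, d10, d11} = {d7, d8, d9}
So ⟦red rough stone behind d5⟧ = {d7, d8, d9}.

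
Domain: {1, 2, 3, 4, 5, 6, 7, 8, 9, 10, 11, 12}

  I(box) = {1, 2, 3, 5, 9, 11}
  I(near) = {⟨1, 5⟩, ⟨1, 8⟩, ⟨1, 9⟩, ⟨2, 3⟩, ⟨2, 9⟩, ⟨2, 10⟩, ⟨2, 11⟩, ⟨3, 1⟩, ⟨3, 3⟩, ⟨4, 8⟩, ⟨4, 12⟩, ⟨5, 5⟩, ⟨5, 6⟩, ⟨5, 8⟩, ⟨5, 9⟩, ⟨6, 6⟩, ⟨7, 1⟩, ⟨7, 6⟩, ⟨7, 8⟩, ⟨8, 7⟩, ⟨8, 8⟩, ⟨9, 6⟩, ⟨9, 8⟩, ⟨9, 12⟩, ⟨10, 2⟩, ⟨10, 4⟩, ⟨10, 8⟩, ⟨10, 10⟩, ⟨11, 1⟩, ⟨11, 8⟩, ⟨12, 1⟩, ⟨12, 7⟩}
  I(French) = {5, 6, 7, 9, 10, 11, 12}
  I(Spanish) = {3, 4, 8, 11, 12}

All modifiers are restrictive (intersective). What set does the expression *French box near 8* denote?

⟦near 8⟧ = {x : ⟨x, 8⟩ ∈ ⟦near⟧} = {1, 4, 5, 7, 8, 9, 10, 11}
⟦box⟧ = {1, 2, 3, 5, 9, 11}
… ∩ ⟦near 8⟧ = {1, 2, 3, 5, 9, 11} ∩ {1, 4, 5, 7, 8, 9, 10, 11} = {1, 5, 9, 11}
… ∩ ⟦French⟧ = {1, 5, 9, 11} ∩ {5, 6, 7, 9, 10, 11, 12} = {5, 9, 11}
So ⟦French box near 8⟧ = {5, 9, 11}.

{5, 9, 11}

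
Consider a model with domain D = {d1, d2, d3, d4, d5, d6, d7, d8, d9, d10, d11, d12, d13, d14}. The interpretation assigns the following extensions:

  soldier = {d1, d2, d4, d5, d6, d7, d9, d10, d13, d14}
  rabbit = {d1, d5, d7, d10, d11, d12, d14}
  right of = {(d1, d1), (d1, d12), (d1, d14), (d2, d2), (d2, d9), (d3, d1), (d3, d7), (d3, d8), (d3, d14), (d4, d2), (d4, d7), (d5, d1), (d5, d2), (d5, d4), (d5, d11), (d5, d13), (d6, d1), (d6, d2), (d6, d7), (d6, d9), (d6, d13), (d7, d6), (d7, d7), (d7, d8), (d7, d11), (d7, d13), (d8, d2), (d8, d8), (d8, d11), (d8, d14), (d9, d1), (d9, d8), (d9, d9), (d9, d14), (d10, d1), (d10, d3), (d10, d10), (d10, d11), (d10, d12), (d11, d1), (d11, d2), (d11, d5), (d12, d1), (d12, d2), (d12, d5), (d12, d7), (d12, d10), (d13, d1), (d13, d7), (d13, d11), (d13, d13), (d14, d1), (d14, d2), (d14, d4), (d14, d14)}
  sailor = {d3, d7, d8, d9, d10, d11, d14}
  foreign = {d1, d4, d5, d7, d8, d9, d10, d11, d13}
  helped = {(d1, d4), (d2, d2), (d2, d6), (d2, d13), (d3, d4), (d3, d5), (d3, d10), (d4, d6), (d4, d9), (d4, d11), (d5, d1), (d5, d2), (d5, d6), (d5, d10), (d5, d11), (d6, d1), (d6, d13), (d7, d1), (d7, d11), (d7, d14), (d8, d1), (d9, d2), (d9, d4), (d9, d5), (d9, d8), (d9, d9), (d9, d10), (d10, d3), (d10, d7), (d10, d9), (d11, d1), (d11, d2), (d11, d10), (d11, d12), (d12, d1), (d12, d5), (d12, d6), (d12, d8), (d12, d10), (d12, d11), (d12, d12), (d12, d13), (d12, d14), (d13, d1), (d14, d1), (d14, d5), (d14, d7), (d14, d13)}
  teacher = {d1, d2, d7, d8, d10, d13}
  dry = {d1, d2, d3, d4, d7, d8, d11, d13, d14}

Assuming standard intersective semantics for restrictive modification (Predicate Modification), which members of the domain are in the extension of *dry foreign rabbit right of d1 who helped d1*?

⟦right of d1⟧ = {x : ⟨x, d1⟩ ∈ ⟦right of⟧} = {d1, d3, d5, d6, d9, d10, d11, d12, d13, d14}
⟦who helped d1⟧ = {x : ⟨x, d1⟩ ∈ ⟦helped⟧} = {d5, d6, d7, d8, d11, d12, d13, d14}
⟦rabbit⟧ = {d1, d5, d7, d10, d11, d12, d14}
… ∩ ⟦right of d1⟧ = {d1, d5, d7, d10, d11, d12, d14} ∩ {d1, d3, d5, d6, d9, d10, d11, d12, d13, d14} = {d1, d5, d10, d11, d12, d14}
… ∩ ⟦who helped d1⟧ = {d1, d5, d10, d11, d12, d14} ∩ {d5, d6, d7, d8, d11, d12, d13, d14} = {d5, d11, d12, d14}
… ∩ ⟦dry⟧ = {d5, d11, d12, d14} ∩ {d1, d2, d3, d4, d7, d8, d11, d13, d14} = {d11, d14}
… ∩ ⟦foreign⟧ = {d11, d14} ∩ {d1, d4, d5, d7, d8, d9, d10, d11, d13} = {d11}
So ⟦dry foreign rabbit right of d1 who helped d1⟧ = {d11}.

{d11}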